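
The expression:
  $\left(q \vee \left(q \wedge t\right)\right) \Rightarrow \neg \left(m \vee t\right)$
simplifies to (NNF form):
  $\left(\neg m \wedge \neg t\right) \vee \neg q$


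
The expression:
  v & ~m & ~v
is never true.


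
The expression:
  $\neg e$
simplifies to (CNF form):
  $\neg e$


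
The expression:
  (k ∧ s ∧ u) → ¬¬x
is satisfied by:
  {x: True, s: False, k: False, u: False}
  {x: False, s: False, k: False, u: False}
  {x: True, u: True, s: False, k: False}
  {u: True, x: False, s: False, k: False}
  {x: True, k: True, u: False, s: False}
  {k: True, u: False, s: False, x: False}
  {x: True, u: True, k: True, s: False}
  {u: True, k: True, x: False, s: False}
  {x: True, s: True, u: False, k: False}
  {s: True, u: False, k: False, x: False}
  {x: True, u: True, s: True, k: False}
  {u: True, s: True, x: False, k: False}
  {x: True, k: True, s: True, u: False}
  {k: True, s: True, u: False, x: False}
  {x: True, u: True, k: True, s: True}


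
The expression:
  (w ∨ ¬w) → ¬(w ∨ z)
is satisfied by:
  {w: False, z: False}


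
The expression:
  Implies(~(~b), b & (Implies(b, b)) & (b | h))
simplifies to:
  True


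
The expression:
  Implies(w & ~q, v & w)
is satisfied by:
  {q: True, v: True, w: False}
  {q: True, w: False, v: False}
  {v: True, w: False, q: False}
  {v: False, w: False, q: False}
  {q: True, v: True, w: True}
  {q: True, w: True, v: False}
  {v: True, w: True, q: False}


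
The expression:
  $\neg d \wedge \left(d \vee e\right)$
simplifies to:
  $e \wedge \neg d$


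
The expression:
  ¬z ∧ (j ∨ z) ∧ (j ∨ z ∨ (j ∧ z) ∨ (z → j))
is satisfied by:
  {j: True, z: False}


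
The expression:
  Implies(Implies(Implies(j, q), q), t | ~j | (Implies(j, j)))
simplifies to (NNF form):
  True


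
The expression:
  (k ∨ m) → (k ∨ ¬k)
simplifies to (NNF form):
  True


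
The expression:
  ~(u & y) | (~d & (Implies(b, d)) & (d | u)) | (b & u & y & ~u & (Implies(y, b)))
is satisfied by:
  {b: False, u: False, y: False, d: False}
  {d: True, b: False, u: False, y: False}
  {b: True, d: False, u: False, y: False}
  {d: True, b: True, u: False, y: False}
  {y: True, d: False, b: False, u: False}
  {y: True, d: True, b: False, u: False}
  {y: True, b: True, d: False, u: False}
  {y: True, d: True, b: True, u: False}
  {u: True, y: False, b: False, d: False}
  {u: True, d: True, y: False, b: False}
  {u: True, b: True, y: False, d: False}
  {d: True, u: True, b: True, y: False}
  {u: True, y: True, d: False, b: False}


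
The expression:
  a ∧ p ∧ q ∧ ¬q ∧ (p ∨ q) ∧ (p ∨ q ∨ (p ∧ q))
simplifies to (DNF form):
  False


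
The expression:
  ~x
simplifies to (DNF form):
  ~x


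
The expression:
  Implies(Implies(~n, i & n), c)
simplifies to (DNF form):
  c | ~n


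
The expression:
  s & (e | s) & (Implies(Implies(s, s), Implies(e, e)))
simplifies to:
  s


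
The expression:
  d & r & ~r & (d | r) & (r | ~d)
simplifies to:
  False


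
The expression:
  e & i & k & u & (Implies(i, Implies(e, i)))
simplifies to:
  e & i & k & u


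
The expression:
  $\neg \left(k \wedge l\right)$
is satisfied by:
  {l: False, k: False}
  {k: True, l: False}
  {l: True, k: False}


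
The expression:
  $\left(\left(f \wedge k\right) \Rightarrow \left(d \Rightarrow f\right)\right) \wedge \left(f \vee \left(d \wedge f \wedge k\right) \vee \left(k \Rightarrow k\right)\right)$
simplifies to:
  $\text{True}$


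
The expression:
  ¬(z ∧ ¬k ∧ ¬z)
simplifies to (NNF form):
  True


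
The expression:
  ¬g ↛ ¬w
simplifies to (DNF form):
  w ∧ ¬g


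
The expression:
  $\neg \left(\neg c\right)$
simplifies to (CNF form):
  $c$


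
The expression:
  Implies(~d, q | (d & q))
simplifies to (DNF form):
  d | q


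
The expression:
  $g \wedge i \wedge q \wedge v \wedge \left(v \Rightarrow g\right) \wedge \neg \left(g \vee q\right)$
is never true.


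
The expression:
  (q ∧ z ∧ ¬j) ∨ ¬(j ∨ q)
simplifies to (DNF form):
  (z ∧ ¬j) ∨ (¬j ∧ ¬q)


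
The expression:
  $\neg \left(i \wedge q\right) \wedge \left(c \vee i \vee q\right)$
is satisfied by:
  {c: True, i: False, q: False}
  {q: True, c: True, i: False}
  {q: True, c: False, i: False}
  {i: True, c: True, q: False}
  {i: True, c: False, q: False}


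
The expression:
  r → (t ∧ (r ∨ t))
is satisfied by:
  {t: True, r: False}
  {r: False, t: False}
  {r: True, t: True}


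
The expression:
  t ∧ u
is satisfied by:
  {t: True, u: True}


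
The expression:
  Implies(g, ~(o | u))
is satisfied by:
  {o: False, g: False, u: False}
  {u: True, o: False, g: False}
  {o: True, u: False, g: False}
  {u: True, o: True, g: False}
  {g: True, u: False, o: False}


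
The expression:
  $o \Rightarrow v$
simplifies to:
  $v \vee \neg o$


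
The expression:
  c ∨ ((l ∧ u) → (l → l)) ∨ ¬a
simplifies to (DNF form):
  True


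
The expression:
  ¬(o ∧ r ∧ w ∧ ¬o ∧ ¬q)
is always true.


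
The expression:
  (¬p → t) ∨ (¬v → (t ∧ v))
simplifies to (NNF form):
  p ∨ t ∨ v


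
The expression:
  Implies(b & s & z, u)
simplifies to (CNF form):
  u | ~b | ~s | ~z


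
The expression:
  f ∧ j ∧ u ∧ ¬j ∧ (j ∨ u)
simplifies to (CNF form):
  False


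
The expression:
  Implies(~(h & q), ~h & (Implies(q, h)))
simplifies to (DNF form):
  (h & q) | (~h & ~q)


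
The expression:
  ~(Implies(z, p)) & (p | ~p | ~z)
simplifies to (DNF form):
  z & ~p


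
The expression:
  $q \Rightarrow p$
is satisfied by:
  {p: True, q: False}
  {q: False, p: False}
  {q: True, p: True}


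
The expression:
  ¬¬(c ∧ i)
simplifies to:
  c ∧ i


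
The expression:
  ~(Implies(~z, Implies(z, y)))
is never true.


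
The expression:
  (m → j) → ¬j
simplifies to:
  ¬j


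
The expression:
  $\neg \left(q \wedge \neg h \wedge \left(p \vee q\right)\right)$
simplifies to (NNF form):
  $h \vee \neg q$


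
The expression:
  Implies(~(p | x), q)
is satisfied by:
  {x: True, q: True, p: True}
  {x: True, q: True, p: False}
  {x: True, p: True, q: False}
  {x: True, p: False, q: False}
  {q: True, p: True, x: False}
  {q: True, p: False, x: False}
  {p: True, q: False, x: False}


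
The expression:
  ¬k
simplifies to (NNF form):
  ¬k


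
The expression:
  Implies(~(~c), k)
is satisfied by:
  {k: True, c: False}
  {c: False, k: False}
  {c: True, k: True}


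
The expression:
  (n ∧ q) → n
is always true.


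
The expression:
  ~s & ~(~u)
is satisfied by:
  {u: True, s: False}


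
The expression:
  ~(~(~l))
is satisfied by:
  {l: False}


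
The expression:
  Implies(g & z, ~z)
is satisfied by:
  {g: False, z: False}
  {z: True, g: False}
  {g: True, z: False}


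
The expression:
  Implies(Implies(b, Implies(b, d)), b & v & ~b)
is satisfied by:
  {b: True, d: False}


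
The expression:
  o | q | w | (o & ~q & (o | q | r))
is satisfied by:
  {q: True, w: True, o: True}
  {q: True, w: True, o: False}
  {q: True, o: True, w: False}
  {q: True, o: False, w: False}
  {w: True, o: True, q: False}
  {w: True, o: False, q: False}
  {o: True, w: False, q: False}


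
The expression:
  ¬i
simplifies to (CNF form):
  ¬i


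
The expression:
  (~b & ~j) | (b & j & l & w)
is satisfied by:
  {w: True, l: True, b: False, j: False}
  {w: True, l: False, b: False, j: False}
  {l: True, w: False, b: False, j: False}
  {w: False, l: False, b: False, j: False}
  {j: True, w: True, b: True, l: True}


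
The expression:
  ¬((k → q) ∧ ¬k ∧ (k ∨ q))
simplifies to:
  k ∨ ¬q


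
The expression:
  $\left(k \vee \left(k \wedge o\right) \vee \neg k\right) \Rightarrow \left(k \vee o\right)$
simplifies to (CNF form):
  $k \vee o$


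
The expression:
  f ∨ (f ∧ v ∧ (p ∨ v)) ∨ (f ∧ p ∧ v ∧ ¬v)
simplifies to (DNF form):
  f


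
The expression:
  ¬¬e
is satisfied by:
  {e: True}


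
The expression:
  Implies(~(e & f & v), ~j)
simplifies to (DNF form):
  ~j | (e & f & v)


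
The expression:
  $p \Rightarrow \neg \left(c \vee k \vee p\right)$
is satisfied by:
  {p: False}


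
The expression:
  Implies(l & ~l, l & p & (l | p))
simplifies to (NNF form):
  True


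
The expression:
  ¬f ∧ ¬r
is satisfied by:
  {r: False, f: False}


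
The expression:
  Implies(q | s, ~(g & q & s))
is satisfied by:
  {s: False, q: False, g: False}
  {g: True, s: False, q: False}
  {q: True, s: False, g: False}
  {g: True, q: True, s: False}
  {s: True, g: False, q: False}
  {g: True, s: True, q: False}
  {q: True, s: True, g: False}


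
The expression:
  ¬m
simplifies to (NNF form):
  ¬m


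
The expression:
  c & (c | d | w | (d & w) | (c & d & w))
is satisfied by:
  {c: True}


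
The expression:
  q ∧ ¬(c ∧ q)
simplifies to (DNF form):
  q ∧ ¬c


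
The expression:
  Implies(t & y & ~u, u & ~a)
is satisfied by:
  {u: True, t: False, y: False}
  {u: False, t: False, y: False}
  {y: True, u: True, t: False}
  {y: True, u: False, t: False}
  {t: True, u: True, y: False}
  {t: True, u: False, y: False}
  {t: True, y: True, u: True}


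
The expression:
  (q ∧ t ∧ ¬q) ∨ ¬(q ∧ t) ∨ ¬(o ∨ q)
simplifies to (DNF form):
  ¬q ∨ ¬t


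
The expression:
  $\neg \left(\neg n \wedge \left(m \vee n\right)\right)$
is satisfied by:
  {n: True, m: False}
  {m: False, n: False}
  {m: True, n: True}


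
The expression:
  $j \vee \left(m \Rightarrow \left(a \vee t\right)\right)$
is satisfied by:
  {a: True, t: True, j: True, m: False}
  {a: True, t: True, j: False, m: False}
  {a: True, j: True, m: False, t: False}
  {a: True, j: False, m: False, t: False}
  {t: True, j: True, m: False, a: False}
  {t: True, j: False, m: False, a: False}
  {j: True, t: False, m: False, a: False}
  {j: False, t: False, m: False, a: False}
  {a: True, t: True, m: True, j: True}
  {a: True, t: True, m: True, j: False}
  {a: True, m: True, j: True, t: False}
  {a: True, m: True, j: False, t: False}
  {m: True, t: True, j: True, a: False}
  {m: True, t: True, j: False, a: False}
  {m: True, j: True, t: False, a: False}


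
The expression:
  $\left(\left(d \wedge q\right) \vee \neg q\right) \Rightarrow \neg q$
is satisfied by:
  {q: False, d: False}
  {d: True, q: False}
  {q: True, d: False}


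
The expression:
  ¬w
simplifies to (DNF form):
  ¬w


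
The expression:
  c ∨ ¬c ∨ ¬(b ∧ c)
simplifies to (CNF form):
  True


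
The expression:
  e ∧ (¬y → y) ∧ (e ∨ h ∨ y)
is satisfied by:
  {e: True, y: True}


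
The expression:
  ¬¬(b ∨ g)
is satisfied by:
  {b: True, g: True}
  {b: True, g: False}
  {g: True, b: False}


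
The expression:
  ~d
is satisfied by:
  {d: False}


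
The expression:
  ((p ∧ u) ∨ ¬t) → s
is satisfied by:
  {s: True, t: True, p: False, u: False}
  {u: True, s: True, t: True, p: False}
  {s: True, p: True, t: True, u: False}
  {u: True, s: True, p: True, t: True}
  {s: True, t: False, p: False, u: False}
  {s: True, u: True, t: False, p: False}
  {s: True, p: True, t: False, u: False}
  {s: True, u: True, p: True, t: False}
  {t: True, u: False, p: False, s: False}
  {u: True, t: True, p: False, s: False}
  {p: True, t: True, u: False, s: False}


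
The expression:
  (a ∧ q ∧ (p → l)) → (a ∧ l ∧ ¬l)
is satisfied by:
  {p: True, l: False, q: False, a: False}
  {a: False, l: False, p: False, q: False}
  {p: True, l: True, a: False, q: False}
  {l: True, a: False, p: False, q: False}
  {a: True, p: True, l: False, q: False}
  {a: True, l: False, p: False, q: False}
  {a: True, p: True, l: True, q: False}
  {a: True, l: True, p: False, q: False}
  {q: True, p: True, a: False, l: False}
  {q: True, a: False, l: False, p: False}
  {q: True, p: True, l: True, a: False}
  {q: True, l: True, a: False, p: False}
  {q: True, p: True, a: True, l: False}


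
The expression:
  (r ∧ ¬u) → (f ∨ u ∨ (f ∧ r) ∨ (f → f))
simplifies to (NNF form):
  True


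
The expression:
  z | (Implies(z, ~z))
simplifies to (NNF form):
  True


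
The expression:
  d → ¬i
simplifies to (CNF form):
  ¬d ∨ ¬i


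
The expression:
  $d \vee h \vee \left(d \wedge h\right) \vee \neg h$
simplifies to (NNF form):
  $\text{True}$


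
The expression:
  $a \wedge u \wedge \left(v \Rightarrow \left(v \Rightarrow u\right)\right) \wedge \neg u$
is never true.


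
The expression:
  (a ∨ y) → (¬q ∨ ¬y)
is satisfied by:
  {q: False, y: False}
  {y: True, q: False}
  {q: True, y: False}


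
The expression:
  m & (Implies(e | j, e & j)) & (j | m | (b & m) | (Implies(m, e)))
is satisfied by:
  {m: True, j: False, e: False}
  {m: True, e: True, j: True}


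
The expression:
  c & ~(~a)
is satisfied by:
  {a: True, c: True}


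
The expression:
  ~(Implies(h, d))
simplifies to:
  h & ~d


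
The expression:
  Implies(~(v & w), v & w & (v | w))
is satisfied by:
  {w: True, v: True}


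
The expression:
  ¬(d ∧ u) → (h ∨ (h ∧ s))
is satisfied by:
  {d: True, h: True, u: True}
  {d: True, h: True, u: False}
  {h: True, u: True, d: False}
  {h: True, u: False, d: False}
  {d: True, u: True, h: False}


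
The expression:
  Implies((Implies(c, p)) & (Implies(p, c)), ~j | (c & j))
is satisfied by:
  {c: True, p: True, j: False}
  {c: True, p: False, j: False}
  {p: True, c: False, j: False}
  {c: False, p: False, j: False}
  {j: True, c: True, p: True}
  {j: True, c: True, p: False}
  {j: True, p: True, c: False}


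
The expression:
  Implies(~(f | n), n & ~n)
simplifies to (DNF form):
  f | n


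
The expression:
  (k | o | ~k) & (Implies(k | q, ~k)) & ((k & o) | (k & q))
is never true.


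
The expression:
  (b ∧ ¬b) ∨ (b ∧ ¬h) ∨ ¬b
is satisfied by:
  {h: False, b: False}
  {b: True, h: False}
  {h: True, b: False}


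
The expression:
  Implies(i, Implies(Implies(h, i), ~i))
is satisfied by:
  {i: False}


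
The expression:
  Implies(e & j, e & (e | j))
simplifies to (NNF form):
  True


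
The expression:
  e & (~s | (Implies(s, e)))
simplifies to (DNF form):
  e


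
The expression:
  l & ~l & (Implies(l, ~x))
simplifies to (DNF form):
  False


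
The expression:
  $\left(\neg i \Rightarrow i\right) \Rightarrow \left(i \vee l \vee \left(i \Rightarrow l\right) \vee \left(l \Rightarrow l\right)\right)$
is always true.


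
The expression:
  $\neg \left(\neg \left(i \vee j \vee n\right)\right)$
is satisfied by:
  {i: True, n: True, j: True}
  {i: True, n: True, j: False}
  {i: True, j: True, n: False}
  {i: True, j: False, n: False}
  {n: True, j: True, i: False}
  {n: True, j: False, i: False}
  {j: True, n: False, i: False}


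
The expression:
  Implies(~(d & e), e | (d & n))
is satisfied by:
  {d: True, e: True, n: True}
  {d: True, e: True, n: False}
  {e: True, n: True, d: False}
  {e: True, n: False, d: False}
  {d: True, n: True, e: False}


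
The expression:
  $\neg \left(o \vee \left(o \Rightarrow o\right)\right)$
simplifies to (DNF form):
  $\text{False}$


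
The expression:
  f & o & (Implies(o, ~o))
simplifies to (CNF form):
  False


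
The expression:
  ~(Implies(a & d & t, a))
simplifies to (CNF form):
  False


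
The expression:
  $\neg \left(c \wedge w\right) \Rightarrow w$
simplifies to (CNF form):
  $w$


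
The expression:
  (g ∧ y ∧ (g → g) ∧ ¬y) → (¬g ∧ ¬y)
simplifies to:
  True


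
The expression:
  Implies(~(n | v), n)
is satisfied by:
  {n: True, v: True}
  {n: True, v: False}
  {v: True, n: False}


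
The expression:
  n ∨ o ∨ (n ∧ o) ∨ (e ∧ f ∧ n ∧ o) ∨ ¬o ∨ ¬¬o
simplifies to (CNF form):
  True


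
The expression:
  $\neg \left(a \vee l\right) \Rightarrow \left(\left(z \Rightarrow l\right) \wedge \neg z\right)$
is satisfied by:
  {a: True, l: True, z: False}
  {a: True, l: False, z: False}
  {l: True, a: False, z: False}
  {a: False, l: False, z: False}
  {a: True, z: True, l: True}
  {a: True, z: True, l: False}
  {z: True, l: True, a: False}


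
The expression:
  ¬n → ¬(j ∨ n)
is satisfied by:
  {n: True, j: False}
  {j: False, n: False}
  {j: True, n: True}


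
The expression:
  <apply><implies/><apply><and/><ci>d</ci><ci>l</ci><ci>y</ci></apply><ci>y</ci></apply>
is always true.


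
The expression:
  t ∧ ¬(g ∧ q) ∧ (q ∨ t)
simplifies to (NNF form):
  t ∧ (¬g ∨ ¬q)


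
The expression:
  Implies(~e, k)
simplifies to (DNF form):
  e | k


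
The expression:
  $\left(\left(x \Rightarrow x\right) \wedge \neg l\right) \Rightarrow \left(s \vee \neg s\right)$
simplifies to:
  $\text{True}$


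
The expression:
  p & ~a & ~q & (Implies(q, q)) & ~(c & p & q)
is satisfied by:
  {p: True, q: False, a: False}


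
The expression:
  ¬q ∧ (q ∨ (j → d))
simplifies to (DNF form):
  (d ∧ ¬q) ∨ (¬j ∧ ¬q)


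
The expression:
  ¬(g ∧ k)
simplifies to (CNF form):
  ¬g ∨ ¬k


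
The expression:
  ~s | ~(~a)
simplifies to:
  a | ~s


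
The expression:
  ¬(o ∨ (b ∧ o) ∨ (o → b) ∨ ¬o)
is never true.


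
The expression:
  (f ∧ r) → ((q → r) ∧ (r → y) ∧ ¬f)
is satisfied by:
  {r: False, f: False}
  {f: True, r: False}
  {r: True, f: False}


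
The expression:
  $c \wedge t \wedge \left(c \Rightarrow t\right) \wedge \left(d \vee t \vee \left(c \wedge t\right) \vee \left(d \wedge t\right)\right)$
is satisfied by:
  {t: True, c: True}


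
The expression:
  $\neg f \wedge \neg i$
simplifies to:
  $\neg f \wedge \neg i$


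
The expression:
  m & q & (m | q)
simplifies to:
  m & q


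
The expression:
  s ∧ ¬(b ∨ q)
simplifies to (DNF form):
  s ∧ ¬b ∧ ¬q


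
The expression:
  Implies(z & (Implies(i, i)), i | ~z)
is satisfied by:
  {i: True, z: False}
  {z: False, i: False}
  {z: True, i: True}


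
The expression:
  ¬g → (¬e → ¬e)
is always true.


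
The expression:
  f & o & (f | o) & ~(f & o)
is never true.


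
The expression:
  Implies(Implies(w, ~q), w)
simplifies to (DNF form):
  w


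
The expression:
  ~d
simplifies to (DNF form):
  ~d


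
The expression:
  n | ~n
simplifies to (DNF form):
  True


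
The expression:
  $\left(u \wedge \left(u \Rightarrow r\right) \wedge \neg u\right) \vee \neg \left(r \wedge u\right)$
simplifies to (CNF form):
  $\neg r \vee \neg u$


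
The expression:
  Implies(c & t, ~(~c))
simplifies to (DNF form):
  True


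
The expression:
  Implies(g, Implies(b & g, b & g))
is always true.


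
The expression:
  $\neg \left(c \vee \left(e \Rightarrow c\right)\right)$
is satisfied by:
  {e: True, c: False}


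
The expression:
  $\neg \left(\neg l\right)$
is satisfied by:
  {l: True}


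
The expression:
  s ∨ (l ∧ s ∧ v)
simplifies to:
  s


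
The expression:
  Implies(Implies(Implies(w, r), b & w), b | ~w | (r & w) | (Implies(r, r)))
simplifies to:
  True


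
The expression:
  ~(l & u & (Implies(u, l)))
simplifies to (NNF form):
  ~l | ~u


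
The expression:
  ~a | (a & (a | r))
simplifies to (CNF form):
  True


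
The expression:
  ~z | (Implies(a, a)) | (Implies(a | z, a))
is always true.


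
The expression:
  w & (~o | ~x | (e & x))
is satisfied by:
  {e: True, w: True, o: False, x: False}
  {w: True, e: False, o: False, x: False}
  {x: True, e: True, w: True, o: False}
  {x: True, w: True, e: False, o: False}
  {e: True, o: True, w: True, x: False}
  {o: True, w: True, x: False, e: False}
  {x: True, o: True, w: True, e: True}


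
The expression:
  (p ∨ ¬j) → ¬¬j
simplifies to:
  j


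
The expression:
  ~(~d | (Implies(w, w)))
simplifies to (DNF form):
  False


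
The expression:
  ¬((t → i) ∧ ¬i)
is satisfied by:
  {i: True, t: True}
  {i: True, t: False}
  {t: True, i: False}


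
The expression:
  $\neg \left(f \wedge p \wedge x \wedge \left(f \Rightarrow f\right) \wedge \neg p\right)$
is always true.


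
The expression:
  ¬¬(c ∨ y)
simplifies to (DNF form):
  c ∨ y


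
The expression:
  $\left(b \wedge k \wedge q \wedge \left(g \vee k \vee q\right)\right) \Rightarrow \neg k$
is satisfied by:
  {k: False, q: False, b: False}
  {b: True, k: False, q: False}
  {q: True, k: False, b: False}
  {b: True, q: True, k: False}
  {k: True, b: False, q: False}
  {b: True, k: True, q: False}
  {q: True, k: True, b: False}


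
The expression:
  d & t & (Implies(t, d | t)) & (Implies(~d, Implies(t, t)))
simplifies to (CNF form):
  d & t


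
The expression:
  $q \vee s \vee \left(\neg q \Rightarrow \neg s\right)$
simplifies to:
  $\text{True}$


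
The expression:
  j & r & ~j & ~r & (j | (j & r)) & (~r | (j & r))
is never true.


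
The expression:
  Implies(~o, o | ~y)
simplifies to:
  o | ~y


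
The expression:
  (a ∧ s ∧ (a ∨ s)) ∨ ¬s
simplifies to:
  a ∨ ¬s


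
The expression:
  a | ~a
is always true.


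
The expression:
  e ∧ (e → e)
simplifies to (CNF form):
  e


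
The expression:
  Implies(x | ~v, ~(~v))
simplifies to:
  v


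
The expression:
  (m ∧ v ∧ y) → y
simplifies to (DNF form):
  True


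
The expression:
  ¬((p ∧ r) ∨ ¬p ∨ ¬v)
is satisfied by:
  {p: True, v: True, r: False}


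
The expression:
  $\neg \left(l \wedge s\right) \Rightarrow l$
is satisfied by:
  {l: True}


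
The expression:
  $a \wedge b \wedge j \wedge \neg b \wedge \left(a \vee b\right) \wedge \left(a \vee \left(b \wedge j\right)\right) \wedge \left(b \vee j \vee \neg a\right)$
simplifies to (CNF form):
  $\text{False}$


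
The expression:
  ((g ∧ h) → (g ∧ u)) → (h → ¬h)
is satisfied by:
  {g: True, h: False, u: False}
  {g: False, h: False, u: False}
  {u: True, g: True, h: False}
  {u: True, g: False, h: False}
  {h: True, g: True, u: False}


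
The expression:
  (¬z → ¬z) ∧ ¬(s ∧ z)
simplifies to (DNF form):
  ¬s ∨ ¬z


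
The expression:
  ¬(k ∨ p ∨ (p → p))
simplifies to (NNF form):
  False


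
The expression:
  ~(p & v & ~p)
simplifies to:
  True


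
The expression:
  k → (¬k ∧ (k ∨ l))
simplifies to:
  ¬k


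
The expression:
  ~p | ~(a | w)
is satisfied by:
  {w: False, p: False, a: False}
  {a: True, w: False, p: False}
  {w: True, a: False, p: False}
  {a: True, w: True, p: False}
  {p: True, a: False, w: False}


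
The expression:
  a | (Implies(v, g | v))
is always true.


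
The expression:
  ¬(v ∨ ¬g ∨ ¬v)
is never true.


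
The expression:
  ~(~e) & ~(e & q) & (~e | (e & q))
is never true.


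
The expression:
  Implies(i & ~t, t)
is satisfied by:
  {t: True, i: False}
  {i: False, t: False}
  {i: True, t: True}


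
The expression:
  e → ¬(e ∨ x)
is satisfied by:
  {e: False}


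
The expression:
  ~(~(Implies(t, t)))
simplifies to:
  True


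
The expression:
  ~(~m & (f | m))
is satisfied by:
  {m: True, f: False}
  {f: False, m: False}
  {f: True, m: True}


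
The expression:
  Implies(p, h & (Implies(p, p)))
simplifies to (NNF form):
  h | ~p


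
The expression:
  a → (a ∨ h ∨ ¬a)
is always true.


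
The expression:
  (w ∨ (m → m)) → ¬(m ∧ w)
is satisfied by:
  {w: False, m: False}
  {m: True, w: False}
  {w: True, m: False}


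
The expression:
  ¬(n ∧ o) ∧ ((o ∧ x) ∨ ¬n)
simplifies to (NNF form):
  ¬n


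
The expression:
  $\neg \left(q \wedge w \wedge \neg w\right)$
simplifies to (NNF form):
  $\text{True}$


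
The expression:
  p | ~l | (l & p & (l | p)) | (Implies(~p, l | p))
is always true.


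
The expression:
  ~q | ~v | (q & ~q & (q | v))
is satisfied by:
  {v: False, q: False}
  {q: True, v: False}
  {v: True, q: False}


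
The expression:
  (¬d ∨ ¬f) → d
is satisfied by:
  {d: True}


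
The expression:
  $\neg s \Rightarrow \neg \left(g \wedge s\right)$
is always true.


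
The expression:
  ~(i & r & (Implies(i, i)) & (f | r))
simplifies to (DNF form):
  ~i | ~r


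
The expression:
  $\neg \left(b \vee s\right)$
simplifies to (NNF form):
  $\neg b \wedge \neg s$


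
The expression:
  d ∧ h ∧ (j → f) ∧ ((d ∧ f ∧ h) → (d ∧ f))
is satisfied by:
  {h: True, f: True, d: True, j: False}
  {h: True, d: True, f: False, j: False}
  {h: True, j: True, f: True, d: True}


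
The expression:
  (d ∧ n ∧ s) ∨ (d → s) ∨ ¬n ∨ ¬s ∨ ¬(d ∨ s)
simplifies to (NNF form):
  True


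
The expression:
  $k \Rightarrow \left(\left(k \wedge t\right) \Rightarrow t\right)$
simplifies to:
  $\text{True}$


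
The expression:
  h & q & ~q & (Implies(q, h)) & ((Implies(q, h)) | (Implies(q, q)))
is never true.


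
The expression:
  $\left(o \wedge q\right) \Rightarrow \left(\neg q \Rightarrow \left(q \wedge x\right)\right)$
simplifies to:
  $\text{True}$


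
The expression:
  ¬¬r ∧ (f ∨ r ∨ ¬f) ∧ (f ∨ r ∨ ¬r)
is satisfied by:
  {r: True}


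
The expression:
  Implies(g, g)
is always true.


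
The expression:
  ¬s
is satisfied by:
  {s: False}


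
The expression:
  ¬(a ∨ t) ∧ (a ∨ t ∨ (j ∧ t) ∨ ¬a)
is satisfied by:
  {t: False, a: False}


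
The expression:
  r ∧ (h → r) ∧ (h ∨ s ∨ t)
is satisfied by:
  {r: True, h: True, t: True, s: True}
  {r: True, h: True, t: True, s: False}
  {r: True, h: True, s: True, t: False}
  {r: True, h: True, s: False, t: False}
  {r: True, t: True, s: True, h: False}
  {r: True, t: True, s: False, h: False}
  {r: True, t: False, s: True, h: False}


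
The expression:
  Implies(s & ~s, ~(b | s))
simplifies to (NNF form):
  True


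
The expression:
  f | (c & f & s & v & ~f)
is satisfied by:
  {f: True}


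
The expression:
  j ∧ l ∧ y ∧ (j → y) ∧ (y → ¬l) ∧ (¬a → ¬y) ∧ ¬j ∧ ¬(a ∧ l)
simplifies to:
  False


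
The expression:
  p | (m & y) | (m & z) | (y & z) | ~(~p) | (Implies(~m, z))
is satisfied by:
  {z: True, m: True, p: True}
  {z: True, m: True, p: False}
  {z: True, p: True, m: False}
  {z: True, p: False, m: False}
  {m: True, p: True, z: False}
  {m: True, p: False, z: False}
  {p: True, m: False, z: False}


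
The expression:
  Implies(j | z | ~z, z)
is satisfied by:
  {z: True}


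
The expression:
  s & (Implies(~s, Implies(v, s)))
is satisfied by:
  {s: True}


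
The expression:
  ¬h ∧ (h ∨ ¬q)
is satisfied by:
  {q: False, h: False}


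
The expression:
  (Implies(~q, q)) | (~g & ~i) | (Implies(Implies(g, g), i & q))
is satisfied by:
  {q: True, i: False, g: False}
  {q: True, g: True, i: False}
  {q: True, i: True, g: False}
  {q: True, g: True, i: True}
  {g: False, i: False, q: False}


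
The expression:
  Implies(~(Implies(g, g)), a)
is always true.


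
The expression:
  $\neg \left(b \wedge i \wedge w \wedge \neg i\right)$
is always true.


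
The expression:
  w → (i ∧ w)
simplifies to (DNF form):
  i ∨ ¬w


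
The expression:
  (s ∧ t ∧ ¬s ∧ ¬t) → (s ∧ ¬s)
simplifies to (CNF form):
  True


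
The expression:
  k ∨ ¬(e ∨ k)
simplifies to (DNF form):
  k ∨ ¬e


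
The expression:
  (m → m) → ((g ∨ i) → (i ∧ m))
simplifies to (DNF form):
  (i ∧ m) ∨ (¬g ∧ ¬i)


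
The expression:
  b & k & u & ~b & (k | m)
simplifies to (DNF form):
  False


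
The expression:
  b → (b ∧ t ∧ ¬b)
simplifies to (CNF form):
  ¬b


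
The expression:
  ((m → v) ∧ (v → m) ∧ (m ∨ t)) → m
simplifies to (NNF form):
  m ∨ v ∨ ¬t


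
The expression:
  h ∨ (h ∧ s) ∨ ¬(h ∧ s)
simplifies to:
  True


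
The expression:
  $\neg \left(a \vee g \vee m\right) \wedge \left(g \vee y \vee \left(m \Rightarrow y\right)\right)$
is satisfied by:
  {g: False, a: False, m: False}


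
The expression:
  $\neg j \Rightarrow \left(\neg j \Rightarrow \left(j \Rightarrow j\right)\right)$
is always true.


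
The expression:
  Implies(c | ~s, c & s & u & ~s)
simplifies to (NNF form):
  s & ~c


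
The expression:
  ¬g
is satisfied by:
  {g: False}


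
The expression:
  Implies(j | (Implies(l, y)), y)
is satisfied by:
  {y: True, l: True, j: False}
  {y: True, j: False, l: False}
  {y: True, l: True, j: True}
  {y: True, j: True, l: False}
  {l: True, j: False, y: False}


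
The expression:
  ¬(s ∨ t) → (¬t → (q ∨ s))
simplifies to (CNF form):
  q ∨ s ∨ t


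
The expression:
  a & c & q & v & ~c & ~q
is never true.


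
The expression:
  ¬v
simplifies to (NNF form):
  ¬v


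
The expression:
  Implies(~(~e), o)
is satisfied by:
  {o: True, e: False}
  {e: False, o: False}
  {e: True, o: True}


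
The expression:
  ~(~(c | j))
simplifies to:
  c | j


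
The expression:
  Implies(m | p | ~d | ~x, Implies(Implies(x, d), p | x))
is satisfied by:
  {x: True, p: True}
  {x: True, p: False}
  {p: True, x: False}


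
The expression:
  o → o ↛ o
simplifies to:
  ¬o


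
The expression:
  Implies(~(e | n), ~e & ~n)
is always true.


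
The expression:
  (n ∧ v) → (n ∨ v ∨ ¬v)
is always true.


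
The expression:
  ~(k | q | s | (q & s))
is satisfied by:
  {q: False, k: False, s: False}


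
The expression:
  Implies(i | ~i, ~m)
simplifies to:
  ~m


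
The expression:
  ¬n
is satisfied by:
  {n: False}


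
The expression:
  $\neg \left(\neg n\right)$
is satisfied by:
  {n: True}


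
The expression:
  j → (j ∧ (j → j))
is always true.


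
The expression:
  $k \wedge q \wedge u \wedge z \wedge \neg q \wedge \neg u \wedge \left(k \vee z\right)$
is never true.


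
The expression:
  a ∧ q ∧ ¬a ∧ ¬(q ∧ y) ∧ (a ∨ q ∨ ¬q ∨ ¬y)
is never true.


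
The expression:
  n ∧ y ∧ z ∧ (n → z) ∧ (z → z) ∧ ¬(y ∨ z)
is never true.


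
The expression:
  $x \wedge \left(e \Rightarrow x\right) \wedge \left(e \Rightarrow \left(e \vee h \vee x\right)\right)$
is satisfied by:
  {x: True}


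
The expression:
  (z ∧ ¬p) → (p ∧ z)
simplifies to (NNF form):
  p ∨ ¬z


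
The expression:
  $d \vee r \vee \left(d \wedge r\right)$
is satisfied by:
  {r: True, d: True}
  {r: True, d: False}
  {d: True, r: False}


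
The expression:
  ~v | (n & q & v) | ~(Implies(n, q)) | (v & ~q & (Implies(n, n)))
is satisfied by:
  {n: True, v: False, q: False}
  {v: False, q: False, n: False}
  {n: True, q: True, v: False}
  {q: True, v: False, n: False}
  {n: True, v: True, q: False}
  {v: True, n: False, q: False}
  {n: True, q: True, v: True}


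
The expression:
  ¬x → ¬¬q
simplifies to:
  q ∨ x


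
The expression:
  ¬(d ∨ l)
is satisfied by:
  {d: False, l: False}


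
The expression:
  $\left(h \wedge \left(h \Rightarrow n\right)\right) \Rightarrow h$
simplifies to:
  $\text{True}$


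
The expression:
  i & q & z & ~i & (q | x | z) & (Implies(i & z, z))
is never true.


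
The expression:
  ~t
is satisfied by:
  {t: False}


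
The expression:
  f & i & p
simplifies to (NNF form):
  f & i & p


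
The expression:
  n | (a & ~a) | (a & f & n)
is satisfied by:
  {n: True}


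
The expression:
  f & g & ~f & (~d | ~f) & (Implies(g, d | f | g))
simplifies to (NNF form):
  False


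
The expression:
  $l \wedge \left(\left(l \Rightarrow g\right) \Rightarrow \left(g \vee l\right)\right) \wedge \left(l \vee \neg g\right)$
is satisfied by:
  {l: True}


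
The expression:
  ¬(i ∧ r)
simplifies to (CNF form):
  ¬i ∨ ¬r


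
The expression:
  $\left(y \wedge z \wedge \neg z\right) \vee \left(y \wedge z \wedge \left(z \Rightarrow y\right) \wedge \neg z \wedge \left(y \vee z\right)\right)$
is never true.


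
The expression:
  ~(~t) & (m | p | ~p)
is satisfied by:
  {t: True}


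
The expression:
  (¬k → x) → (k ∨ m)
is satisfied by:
  {k: True, m: True, x: False}
  {k: True, m: False, x: False}
  {m: True, k: False, x: False}
  {k: False, m: False, x: False}
  {x: True, k: True, m: True}
  {x: True, k: True, m: False}
  {x: True, m: True, k: False}


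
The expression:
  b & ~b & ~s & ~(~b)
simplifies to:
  False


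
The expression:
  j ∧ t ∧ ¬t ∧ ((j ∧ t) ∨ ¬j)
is never true.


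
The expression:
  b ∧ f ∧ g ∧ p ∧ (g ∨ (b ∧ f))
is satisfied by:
  {p: True, b: True, f: True, g: True}


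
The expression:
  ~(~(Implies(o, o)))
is always true.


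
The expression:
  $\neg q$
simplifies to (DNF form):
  $\neg q$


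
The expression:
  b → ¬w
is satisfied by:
  {w: False, b: False}
  {b: True, w: False}
  {w: True, b: False}


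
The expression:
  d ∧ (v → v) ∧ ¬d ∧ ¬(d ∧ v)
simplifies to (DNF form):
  False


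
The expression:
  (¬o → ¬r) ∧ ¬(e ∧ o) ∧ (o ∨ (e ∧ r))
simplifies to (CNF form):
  o ∧ ¬e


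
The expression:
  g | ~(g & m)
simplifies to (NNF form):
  True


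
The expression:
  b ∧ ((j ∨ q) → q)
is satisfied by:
  {q: True, b: True, j: False}
  {b: True, j: False, q: False}
  {j: True, q: True, b: True}


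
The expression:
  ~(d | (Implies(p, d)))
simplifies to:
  p & ~d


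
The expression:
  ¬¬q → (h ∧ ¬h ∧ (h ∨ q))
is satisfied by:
  {q: False}


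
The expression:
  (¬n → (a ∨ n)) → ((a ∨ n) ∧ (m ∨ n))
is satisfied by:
  {n: True, m: True, a: False}
  {n: True, m: False, a: False}
  {m: True, n: False, a: False}
  {n: False, m: False, a: False}
  {n: True, a: True, m: True}
  {n: True, a: True, m: False}
  {a: True, m: True, n: False}


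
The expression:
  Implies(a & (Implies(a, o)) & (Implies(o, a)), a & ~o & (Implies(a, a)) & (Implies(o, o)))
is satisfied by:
  {o: False, a: False}
  {a: True, o: False}
  {o: True, a: False}


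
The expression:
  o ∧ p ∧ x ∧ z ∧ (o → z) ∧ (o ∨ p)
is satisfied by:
  {z: True, p: True, x: True, o: True}


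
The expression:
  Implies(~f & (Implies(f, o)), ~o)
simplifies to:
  f | ~o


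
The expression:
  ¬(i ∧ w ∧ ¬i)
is always true.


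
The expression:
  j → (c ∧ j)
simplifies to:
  c ∨ ¬j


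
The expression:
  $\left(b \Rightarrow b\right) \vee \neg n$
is always true.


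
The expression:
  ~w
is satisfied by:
  {w: False}


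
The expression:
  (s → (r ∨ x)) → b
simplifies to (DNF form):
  b ∨ (s ∧ ¬r ∧ ¬x)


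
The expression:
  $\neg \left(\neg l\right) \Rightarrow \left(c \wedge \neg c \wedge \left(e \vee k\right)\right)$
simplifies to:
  $\neg l$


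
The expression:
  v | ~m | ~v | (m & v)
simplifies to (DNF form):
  True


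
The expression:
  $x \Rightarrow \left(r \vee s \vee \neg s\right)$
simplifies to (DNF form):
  $\text{True}$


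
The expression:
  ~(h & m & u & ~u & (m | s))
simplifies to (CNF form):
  True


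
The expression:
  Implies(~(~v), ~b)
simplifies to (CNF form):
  ~b | ~v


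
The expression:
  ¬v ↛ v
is always true.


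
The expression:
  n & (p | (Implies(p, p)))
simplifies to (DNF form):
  n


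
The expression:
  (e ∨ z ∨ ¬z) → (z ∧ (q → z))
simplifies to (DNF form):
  z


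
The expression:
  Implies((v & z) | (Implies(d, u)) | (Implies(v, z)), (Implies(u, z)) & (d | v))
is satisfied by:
  {z: True, v: True, d: True, u: False}
  {z: True, v: True, d: False, u: False}
  {z: True, d: True, u: False, v: False}
  {v: True, d: True, u: False, z: False}
  {v: True, d: False, u: False, z: False}
  {d: True, v: False, u: False, z: False}
  {z: True, v: True, u: True, d: True}
  {z: True, v: True, u: True, d: False}
  {z: True, u: True, d: True, v: False}


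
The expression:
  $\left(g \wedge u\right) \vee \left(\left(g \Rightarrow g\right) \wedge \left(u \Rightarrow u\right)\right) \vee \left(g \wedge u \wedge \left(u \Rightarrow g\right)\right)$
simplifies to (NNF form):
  $\text{True}$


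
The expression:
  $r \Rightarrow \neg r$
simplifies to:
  $\neg r$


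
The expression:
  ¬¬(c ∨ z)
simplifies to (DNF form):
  c ∨ z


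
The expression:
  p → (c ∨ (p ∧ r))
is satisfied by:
  {r: True, c: True, p: False}
  {r: True, p: False, c: False}
  {c: True, p: False, r: False}
  {c: False, p: False, r: False}
  {r: True, c: True, p: True}
  {r: True, p: True, c: False}
  {c: True, p: True, r: False}


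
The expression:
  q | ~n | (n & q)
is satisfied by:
  {q: True, n: False}
  {n: False, q: False}
  {n: True, q: True}


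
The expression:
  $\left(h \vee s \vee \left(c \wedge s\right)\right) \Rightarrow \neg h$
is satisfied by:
  {h: False}


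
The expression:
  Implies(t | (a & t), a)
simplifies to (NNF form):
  a | ~t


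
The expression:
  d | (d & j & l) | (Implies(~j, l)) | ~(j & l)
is always true.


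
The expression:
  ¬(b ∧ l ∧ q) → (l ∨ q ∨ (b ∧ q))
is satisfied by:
  {q: True, l: True}
  {q: True, l: False}
  {l: True, q: False}


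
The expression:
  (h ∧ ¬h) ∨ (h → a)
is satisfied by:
  {a: True, h: False}
  {h: False, a: False}
  {h: True, a: True}


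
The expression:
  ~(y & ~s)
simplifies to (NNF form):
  s | ~y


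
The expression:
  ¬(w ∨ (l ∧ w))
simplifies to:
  ¬w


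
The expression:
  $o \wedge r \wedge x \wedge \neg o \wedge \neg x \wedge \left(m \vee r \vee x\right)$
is never true.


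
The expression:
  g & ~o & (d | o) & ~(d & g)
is never true.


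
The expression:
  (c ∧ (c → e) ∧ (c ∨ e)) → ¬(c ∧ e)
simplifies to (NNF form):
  ¬c ∨ ¬e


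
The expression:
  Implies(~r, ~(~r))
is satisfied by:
  {r: True}


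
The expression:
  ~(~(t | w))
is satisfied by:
  {t: True, w: True}
  {t: True, w: False}
  {w: True, t: False}


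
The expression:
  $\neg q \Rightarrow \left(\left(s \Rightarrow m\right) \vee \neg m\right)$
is always true.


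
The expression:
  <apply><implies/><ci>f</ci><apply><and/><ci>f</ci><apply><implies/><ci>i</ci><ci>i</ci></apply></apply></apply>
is always true.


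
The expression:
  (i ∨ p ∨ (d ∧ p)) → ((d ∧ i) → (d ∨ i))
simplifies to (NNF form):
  True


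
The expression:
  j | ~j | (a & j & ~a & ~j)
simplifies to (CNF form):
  True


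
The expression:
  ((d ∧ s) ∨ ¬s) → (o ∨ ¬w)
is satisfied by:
  {o: True, s: True, w: False, d: False}
  {o: True, s: False, w: False, d: False}
  {d: True, o: True, s: True, w: False}
  {d: True, o: True, s: False, w: False}
  {s: True, d: False, w: False, o: False}
  {s: False, d: False, w: False, o: False}
  {d: True, s: True, w: False, o: False}
  {d: True, s: False, w: False, o: False}
  {o: True, w: True, s: True, d: False}
  {o: True, w: True, s: False, d: False}
  {d: True, o: True, w: True, s: True}
  {d: True, o: True, w: True, s: False}
  {w: True, s: True, d: False, o: False}
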